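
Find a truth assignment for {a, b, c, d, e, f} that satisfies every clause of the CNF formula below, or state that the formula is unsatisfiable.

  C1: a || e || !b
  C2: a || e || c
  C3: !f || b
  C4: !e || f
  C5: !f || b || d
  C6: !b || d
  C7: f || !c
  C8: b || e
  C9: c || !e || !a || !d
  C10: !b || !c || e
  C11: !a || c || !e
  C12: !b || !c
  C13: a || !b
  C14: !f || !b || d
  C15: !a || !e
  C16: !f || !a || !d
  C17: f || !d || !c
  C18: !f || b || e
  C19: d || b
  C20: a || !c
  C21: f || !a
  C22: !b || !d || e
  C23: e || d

Branch on f: set f = false.
From the singleton clause (!e), e = false.
From the singleton clause (!c), c = false.
From the singleton clause (a), a = true.
But (!a) is also a unit clause — contradiction.
That branch fails; take f = true instead.
From the singleton clause (b), b = true.
From the singleton clause (d), d = true.
From the singleton clause (!c), c = false.
From the singleton clause (a), a = true.
But (!a) is also a unit clause — contradiction.
Either choice for f ends in contradiction.

UNSATISFIABLE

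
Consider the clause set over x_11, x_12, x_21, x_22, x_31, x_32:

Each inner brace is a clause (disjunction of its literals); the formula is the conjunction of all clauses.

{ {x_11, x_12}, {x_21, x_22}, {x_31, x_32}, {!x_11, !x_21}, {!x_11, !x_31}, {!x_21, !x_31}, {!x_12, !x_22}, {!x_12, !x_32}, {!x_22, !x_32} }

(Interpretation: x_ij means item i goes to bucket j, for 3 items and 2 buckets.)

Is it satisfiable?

Case x_11 = true:
(!x_21) alone gives x_21 = false.
(x_22) alone gives x_22 = true.
(!x_31) alone gives x_31 = false.
(x_32) alone gives x_32 = true.
But (!x_32) is also a unit clause — contradiction.
So x_11 must be the other value — set x_11 = false.
(x_12) alone gives x_12 = true.
(!x_22) alone gives x_22 = false.
(x_21) alone gives x_21 = true.
(!x_31) alone gives x_31 = false.
(x_32) alone gives x_32 = true.
But (!x_32) is also a unit clause — contradiction.
Neither x_11 = true nor x_11 = false works.
No assignment satisfies every clause.

Unsatisfiable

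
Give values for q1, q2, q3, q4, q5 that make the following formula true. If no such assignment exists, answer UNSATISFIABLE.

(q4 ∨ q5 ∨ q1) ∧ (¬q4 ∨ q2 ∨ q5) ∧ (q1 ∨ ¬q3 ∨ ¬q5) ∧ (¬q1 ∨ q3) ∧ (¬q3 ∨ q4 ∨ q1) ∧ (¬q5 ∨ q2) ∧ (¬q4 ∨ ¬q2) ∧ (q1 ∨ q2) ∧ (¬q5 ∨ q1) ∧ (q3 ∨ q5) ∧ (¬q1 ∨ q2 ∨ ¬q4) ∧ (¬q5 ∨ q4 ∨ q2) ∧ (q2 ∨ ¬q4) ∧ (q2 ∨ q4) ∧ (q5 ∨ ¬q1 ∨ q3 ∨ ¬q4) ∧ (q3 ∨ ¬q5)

q1: True; q2: True; q3: True; q4: False; q5: True

Branch on q1: set q1 = True.
Unit clause (q3) forces q3 = True.
Branch on q5: set q5 = True.
Unit clause (q2) forces q2 = True.
Unit clause (¬q4) forces q4 = False.
This assignment satisfies each clause.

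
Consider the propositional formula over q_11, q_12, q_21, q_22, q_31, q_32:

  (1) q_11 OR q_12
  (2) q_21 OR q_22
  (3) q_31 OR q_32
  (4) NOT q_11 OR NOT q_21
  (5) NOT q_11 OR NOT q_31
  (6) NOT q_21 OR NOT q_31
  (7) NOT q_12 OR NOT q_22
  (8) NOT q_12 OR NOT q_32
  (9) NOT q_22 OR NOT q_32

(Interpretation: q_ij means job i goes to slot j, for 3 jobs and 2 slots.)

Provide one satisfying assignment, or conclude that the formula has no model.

UNSATISFIABLE

Try q_11 = true.
From the singleton clause (NOT q_21), q_21 = false.
From the singleton clause (q_22), q_22 = true.
From the singleton clause (NOT q_31), q_31 = false.
From the singleton clause (q_32), q_32 = true.
That conflicts with the unit clause (NOT q_32).
So q_11 must be the other value — set q_11 = false.
From the singleton clause (q_12), q_12 = true.
From the singleton clause (NOT q_22), q_22 = false.
From the singleton clause (q_21), q_21 = true.
From the singleton clause (NOT q_31), q_31 = false.
From the singleton clause (q_32), q_32 = true.
That conflicts with the unit clause (NOT q_32).
Both values of q_11 lead to a conflict.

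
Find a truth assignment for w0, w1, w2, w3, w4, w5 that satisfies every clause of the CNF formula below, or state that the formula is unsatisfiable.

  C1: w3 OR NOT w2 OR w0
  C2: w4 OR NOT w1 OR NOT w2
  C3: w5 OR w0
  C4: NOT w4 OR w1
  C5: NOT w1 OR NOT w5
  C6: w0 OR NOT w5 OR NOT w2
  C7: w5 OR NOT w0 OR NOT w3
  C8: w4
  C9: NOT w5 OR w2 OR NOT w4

w0 ↦ true, w1 ↦ true, w2 ↦ true, w3 ↦ false, w4 ↦ true, w5 ↦ false

(w4) alone gives w4 = true.
(w1) alone gives w1 = true.
(NOT w5) alone gives w5 = false.
(w0) alone gives w0 = true.
(NOT w3) alone gives w3 = false.
All clauses hold; w2 can take either value.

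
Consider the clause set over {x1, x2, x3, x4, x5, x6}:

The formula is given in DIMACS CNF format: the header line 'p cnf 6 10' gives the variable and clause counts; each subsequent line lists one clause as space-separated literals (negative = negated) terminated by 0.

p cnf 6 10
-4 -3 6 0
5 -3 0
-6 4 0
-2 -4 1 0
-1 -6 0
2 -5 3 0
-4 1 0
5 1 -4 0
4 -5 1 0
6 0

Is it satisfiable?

Unit clause (x6) forces x6 = True.
Unit clause (x4) forces x4 = True.
Unit clause (¬x1) forces x1 = False.
But (x1) is also a unit clause — contradiction.
No assignment satisfies every clause.

No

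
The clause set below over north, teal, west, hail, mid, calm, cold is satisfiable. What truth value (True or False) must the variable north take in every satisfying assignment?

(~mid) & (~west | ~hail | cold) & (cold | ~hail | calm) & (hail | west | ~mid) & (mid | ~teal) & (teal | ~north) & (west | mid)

False

Suppose north = 1.
Unit clause (~mid) forces mid = 0.
Unit clause (~teal) forces teal = 0.
But (teal) is also a unit clause — contradiction.
So every satisfying assignment has north = False.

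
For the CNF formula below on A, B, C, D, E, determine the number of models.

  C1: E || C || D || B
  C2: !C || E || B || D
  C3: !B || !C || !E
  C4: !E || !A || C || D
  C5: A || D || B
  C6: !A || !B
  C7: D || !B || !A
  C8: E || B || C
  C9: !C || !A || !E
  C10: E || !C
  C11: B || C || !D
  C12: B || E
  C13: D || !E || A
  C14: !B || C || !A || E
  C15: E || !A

4

There are 2^5 = 32 truth assignments over (A, B, C, D, E).
Split on C. With C = true, the clauses containing C are satisfied and !C drops from the rest; 1 of the 2^4 = 16 assignments to the other variables satisfy what remains.
With C = false, by the same count on the reduced clause set, 3 assignments work.
(One model: A=F, B=F, C=T, D=T, E=T.)
Total: 1 + 3 = 4.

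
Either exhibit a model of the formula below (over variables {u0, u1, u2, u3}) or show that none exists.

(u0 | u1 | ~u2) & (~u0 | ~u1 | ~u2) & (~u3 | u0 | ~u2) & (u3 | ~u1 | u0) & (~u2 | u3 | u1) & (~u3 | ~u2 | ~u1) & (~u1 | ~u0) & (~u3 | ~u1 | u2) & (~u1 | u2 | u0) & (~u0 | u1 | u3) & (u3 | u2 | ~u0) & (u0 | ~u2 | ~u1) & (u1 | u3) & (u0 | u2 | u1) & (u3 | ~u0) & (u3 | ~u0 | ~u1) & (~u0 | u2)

u0 ↦ 1, u1 ↦ 0, u2 ↦ 1, u3 ↦ 1

Branch on u1: set u1 = 0.
(u3) alone gives u3 = 1.
Branch on u0: set u0 = 1.
(u2) alone gives u2 = 1.
This assignment satisfies each clause.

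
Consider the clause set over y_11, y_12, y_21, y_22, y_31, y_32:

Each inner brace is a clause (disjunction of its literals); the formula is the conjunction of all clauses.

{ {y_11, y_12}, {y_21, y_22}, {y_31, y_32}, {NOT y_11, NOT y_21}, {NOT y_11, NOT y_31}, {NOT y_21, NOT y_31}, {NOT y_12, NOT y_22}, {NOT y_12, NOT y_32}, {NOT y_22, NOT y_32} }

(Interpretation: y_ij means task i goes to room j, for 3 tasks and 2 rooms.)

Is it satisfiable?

No

Try y_11 = true.
The clause (NOT y_21) is unit, so y_21 = false.
The clause (y_22) is unit, so y_22 = true.
The clause (NOT y_31) is unit, so y_31 = false.
The clause (y_32) is unit, so y_32 = true.
But (NOT y_32) is also a unit clause — contradiction.
That branch fails; take y_11 = false instead.
The clause (y_12) is unit, so y_12 = true.
The clause (NOT y_22) is unit, so y_22 = false.
The clause (y_21) is unit, so y_21 = true.
The clause (NOT y_31) is unit, so y_31 = false.
The clause (y_32) is unit, so y_32 = true.
But (NOT y_32) is also a unit clause — contradiction.
Either choice for y_11 ends in contradiction.
No assignment satisfies every clause.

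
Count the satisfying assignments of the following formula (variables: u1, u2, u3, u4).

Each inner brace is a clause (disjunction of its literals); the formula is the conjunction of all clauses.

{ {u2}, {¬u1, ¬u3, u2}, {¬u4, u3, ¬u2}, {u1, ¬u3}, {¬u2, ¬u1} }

1

There are 2^4 = 16 truth assignments over (u1, u2, u3, u4).
Check each against the 5 clauses (columns in the order u1, u2, u3, u4):
  F F F F  ✗ fails (u2)
  F F F T  ✗ fails (u2)
  F F T F  ✗ fails (u2)
  F F T T  ✗ fails (u2)
  F T F F  ✓ satisfies all
  F T F T  ✗ fails (¬u4 ∨ u3 ∨ ¬u2)
  F T T F  ✗ fails (u1 ∨ ¬u3)
  F T T T  ✗ fails (u1 ∨ ¬u3)
  T F F F  ✗ fails (u2)
  T F F T  ✗ fails (u2)
  T F T F  ✗ fails (u2)
  T F T T  ✗ fails (u2)
  T T F F  ✗ fails (¬u2 ∨ ¬u1)
  T T F T  ✗ fails (¬u4 ∨ u3 ∨ ¬u2)
  T T T F  ✗ fails (¬u2 ∨ ¬u1)
  T T T T  ✗ fails (¬u2 ∨ ¬u1)
1 of the 16 rows is a model.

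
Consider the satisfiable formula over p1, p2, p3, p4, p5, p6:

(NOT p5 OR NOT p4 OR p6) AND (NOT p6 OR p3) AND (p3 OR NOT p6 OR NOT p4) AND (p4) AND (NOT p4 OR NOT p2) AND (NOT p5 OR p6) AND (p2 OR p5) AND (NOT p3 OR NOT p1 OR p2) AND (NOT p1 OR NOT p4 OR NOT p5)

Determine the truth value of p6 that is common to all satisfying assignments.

Suppose p6 = false.
(p4) alone gives p4 = true.
(NOT p5) alone gives p5 = false.
(NOT p2) alone gives p2 = false.
But (p2) is also a unit clause — contradiction.
So every satisfying assignment has p6 = True.

True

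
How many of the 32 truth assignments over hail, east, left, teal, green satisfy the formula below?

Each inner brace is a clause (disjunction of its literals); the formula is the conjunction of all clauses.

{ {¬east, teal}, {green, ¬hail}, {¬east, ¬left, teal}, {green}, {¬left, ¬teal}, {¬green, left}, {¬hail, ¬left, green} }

2

There are 2^5 = 32 truth assignments over (hail, east, left, teal, green).
Split on hail. With hail = True, the clauses containing hail are satisfied and ¬hail drops from the rest; 1 of the 2^4 = 16 assignments to the other variables satisfy what remains.
With hail = False, by the same count on the reduced clause set, 1 assignment works.
(One model: hail=F, east=F, left=T, teal=F, green=T.)
Total: 1 + 1 = 2.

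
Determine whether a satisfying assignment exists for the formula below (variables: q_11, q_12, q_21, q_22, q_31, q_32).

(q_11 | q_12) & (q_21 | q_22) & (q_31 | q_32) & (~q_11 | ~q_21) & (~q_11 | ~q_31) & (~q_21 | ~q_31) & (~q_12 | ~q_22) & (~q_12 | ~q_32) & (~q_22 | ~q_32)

Case q_11 = 1:
(~q_21) alone gives q_21 = 0.
(q_22) alone gives q_22 = 1.
(~q_31) alone gives q_31 = 0.
(q_32) alone gives q_32 = 1.
Now (~q_32) is unsatisfied and unit — conflict.
Undo q_11 and try q_11 = 0.
(q_12) alone gives q_12 = 1.
(~q_22) alone gives q_22 = 0.
(q_21) alone gives q_21 = 1.
(~q_31) alone gives q_31 = 0.
(q_32) alone gives q_32 = 1.
Now (~q_32) is unsatisfied and unit — conflict.
Both values of q_11 lead to a conflict.
No assignment satisfies every clause.

No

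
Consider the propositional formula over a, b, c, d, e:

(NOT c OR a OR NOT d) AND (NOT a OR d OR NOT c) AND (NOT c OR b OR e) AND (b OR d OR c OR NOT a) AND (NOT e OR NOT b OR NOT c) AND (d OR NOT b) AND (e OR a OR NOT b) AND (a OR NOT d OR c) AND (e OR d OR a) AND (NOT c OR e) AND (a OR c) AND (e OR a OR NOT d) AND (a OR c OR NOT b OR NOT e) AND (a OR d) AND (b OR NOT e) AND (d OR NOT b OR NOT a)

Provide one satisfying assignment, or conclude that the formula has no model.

Branch on d: set d = true.
Branch on c: set c = false.
The clause (a) is unit, so a = true.
Branch on b: set b = false.
The clause (NOT e) is unit, so e = false.
All clauses are satisfied.

a ↦ true,  b ↦ false,  c ↦ false,  d ↦ true,  e ↦ false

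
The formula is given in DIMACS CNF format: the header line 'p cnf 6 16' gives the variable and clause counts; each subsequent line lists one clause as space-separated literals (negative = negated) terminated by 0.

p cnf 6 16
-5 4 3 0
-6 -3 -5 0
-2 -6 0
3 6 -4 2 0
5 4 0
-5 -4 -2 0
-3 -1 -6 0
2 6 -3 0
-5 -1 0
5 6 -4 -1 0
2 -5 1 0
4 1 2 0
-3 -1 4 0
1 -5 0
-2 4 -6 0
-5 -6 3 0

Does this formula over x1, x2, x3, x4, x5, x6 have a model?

Branch on x2: set x2 = False.
Branch on x5: set x5 = False.
(x4) alone gives x4 = True.
Branch on x3: set x3 = False.
(x6) alone gives x6 = True.
All clauses hold; x1 can take either value.
A satisfying assignment: x1=False, x2=False, x3=False, x4=True, x5=False, x6=True.

Yes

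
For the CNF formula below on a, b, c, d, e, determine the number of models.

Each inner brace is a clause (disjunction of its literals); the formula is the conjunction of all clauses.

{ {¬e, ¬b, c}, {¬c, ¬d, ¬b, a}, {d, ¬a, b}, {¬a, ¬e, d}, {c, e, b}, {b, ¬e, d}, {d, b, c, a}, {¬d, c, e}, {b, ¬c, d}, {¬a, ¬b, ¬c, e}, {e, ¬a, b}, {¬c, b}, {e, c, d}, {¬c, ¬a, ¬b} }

There are 2^5 = 32 truth assignments over (a, b, c, d, e).
Split on b. With b = True, the clauses containing b are satisfied and ¬b drops from the rest; 2 of the 2^4 = 16 assignments to the other variables satisfy what remains.
With b = False, by the same count on the reduced clause set, 2 assignments work.
(One model: a=F, b=F, c=F, d=T, e=T.)
Total: 2 + 2 = 4.

4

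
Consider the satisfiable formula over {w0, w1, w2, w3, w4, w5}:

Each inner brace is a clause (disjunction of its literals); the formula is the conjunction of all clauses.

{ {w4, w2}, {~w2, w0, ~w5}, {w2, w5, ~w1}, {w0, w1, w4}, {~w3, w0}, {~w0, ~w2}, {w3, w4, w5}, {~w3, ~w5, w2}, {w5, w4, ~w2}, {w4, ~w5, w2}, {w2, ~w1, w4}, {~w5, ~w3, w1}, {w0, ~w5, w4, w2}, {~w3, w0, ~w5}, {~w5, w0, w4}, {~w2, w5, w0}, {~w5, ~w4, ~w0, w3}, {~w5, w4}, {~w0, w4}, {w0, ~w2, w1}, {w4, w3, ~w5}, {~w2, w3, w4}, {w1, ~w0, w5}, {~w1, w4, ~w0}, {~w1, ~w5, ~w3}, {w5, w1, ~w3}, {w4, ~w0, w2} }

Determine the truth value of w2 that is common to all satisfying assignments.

False

Suppose w2 = 1.
Unit clause (~w0) forces w0 = 0.
Unit clause (~w5) forces w5 = 0.
But (w5) is also a unit clause — contradiction.
So every satisfying assignment has w2 = False.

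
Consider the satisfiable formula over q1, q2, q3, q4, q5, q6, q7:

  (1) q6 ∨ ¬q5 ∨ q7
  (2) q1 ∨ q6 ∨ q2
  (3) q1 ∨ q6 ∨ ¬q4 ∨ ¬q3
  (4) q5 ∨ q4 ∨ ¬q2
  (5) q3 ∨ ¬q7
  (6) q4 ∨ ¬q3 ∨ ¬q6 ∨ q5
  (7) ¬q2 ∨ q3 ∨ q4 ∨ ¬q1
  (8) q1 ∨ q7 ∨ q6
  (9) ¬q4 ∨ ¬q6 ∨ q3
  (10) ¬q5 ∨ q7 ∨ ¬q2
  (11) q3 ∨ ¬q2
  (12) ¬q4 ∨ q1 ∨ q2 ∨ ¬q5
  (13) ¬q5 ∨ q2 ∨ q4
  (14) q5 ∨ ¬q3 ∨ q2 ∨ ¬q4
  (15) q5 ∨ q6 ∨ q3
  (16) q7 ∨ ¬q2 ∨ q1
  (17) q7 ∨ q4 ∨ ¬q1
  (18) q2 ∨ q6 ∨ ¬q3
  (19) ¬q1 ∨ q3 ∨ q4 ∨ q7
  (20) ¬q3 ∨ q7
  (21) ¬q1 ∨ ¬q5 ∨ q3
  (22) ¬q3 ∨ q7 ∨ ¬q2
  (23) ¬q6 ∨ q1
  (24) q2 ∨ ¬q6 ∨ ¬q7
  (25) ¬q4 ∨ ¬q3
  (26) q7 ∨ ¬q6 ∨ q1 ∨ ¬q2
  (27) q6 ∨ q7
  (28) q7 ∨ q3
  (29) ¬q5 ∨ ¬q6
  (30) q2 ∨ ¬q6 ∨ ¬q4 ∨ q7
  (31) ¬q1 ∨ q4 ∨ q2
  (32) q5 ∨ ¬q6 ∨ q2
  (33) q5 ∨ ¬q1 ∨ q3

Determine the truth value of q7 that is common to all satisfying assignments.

True

Suppose q7 = False.
From the singleton clause (¬q3), q3 = False.
Now (q3) is unsatisfied and unit — conflict.
So every satisfying assignment has q7 = True.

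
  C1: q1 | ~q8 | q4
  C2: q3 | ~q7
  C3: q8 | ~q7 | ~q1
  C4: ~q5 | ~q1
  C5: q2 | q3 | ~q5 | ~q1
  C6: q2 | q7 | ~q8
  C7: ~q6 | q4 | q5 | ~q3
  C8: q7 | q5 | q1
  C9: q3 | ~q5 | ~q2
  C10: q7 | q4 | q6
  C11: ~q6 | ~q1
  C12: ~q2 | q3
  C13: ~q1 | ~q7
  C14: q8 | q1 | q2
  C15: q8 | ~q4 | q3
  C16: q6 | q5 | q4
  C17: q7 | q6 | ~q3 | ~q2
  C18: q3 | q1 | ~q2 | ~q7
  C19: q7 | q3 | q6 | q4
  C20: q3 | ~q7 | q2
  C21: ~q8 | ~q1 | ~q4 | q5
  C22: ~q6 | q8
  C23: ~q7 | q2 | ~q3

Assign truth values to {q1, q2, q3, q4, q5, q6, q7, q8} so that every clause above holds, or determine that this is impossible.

Case q3 = 1:
Case q5 = 0:
Case q6 = 0:
The clause (q4) is unit, so q4 = 1.
Case q7 = 1:
The clause (~q1) is unit, so q1 = 0.
The clause (q2) is unit, so q2 = 1.
Every clause is now satisfied; q8 is unconstrained.

q1 ↦ 0; q2 ↦ 1; q3 ↦ 1; q4 ↦ 1; q5 ↦ 0; q6 ↦ 0; q7 ↦ 1; q8 ↦ 0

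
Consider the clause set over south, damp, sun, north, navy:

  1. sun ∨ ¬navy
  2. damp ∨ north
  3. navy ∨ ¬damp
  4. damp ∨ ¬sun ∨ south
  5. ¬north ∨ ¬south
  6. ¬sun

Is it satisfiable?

From the singleton clause (¬sun), sun = False.
From the singleton clause (¬navy), navy = False.
From the singleton clause (¬damp), damp = False.
From the singleton clause (north), north = True.
From the singleton clause (¬south), south = False.
Every clause now holds.
A satisfying assignment: south=False,  damp=False,  sun=False,  north=True,  navy=False.

Yes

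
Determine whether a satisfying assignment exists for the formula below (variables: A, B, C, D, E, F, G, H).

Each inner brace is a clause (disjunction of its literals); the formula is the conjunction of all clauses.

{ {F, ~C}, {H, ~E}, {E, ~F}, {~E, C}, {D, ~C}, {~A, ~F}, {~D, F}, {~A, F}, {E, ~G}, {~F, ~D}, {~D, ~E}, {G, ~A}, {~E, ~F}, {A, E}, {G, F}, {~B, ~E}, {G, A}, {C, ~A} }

No, unsatisfiable

Try F = 1.
The clause (E) is unit, so E = 1.
Now (~E) is unsatisfied and unit — conflict.
That branch fails; take F = 0 instead.
The clause (~C) is unit, so C = 0.
The clause (~E) is unit, so E = 0.
The clause (~D) is unit, so D = 0.
The clause (~A) is unit, so A = 0.
Now (A) is unsatisfied and unit — conflict.
Either choice for F ends in contradiction.
No assignment satisfies every clause.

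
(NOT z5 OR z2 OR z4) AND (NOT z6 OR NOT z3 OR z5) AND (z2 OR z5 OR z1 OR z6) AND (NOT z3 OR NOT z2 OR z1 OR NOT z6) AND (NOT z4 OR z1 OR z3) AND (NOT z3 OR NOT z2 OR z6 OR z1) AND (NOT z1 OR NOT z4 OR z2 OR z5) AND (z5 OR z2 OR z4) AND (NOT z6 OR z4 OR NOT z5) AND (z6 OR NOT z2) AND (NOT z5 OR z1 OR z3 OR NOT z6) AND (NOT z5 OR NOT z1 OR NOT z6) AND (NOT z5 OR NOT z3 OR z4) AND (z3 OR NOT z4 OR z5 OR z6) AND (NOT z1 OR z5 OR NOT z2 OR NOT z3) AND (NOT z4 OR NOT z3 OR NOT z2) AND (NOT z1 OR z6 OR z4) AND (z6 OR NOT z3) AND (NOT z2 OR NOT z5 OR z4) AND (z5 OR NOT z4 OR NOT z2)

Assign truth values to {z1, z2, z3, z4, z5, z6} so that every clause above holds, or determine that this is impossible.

z1 ↦ true; z2 ↦ true; z3 ↦ false; z4 ↦ false; z5 ↦ false; z6 ↦ true

Suppose z6 = true.
Suppose z3 = false.
Suppose z4 = false.
Unit clause (NOT z5) forces z5 = false.
Unit clause (z2) forces z2 = true.
No clause remains; z1 is free.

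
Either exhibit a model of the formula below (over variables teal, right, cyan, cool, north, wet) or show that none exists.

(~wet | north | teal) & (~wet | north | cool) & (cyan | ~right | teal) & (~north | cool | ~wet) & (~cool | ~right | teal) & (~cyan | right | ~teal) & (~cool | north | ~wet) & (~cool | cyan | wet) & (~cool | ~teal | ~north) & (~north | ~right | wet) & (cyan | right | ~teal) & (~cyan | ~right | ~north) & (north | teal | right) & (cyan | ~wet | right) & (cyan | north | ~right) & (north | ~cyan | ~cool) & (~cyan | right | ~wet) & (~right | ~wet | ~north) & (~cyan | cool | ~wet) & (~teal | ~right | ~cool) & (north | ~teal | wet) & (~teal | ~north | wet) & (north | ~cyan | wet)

teal: 0,  right: 0,  cyan: 1,  cool: 0,  north: 1,  wet: 0

Suppose wet = 0.
Suppose cool = 0.
Suppose north = 1.
From the singleton clause (~right), right = 0.
From the singleton clause (~teal), teal = 0.
Every clause is now satisfied; cyan is unconstrained.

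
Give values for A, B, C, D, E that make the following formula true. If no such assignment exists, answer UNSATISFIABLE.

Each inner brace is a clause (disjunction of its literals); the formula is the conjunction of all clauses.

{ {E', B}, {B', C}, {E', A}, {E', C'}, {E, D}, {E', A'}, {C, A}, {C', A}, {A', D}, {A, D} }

A=1, B=0, C=0, D=1, E=0

Case E = 0:
The clause (D) is unit, so D = 1.
Case B = 0:
Case C = 0:
The clause (A) is unit, so A = 1.
All clauses are satisfied.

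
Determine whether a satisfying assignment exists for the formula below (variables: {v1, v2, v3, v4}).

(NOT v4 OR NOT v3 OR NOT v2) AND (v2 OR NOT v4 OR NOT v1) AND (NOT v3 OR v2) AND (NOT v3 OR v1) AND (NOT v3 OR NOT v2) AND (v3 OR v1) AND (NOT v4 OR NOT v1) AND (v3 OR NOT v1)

No

Branch on v3: set v3 = false.
From the singleton clause (v1), v1 = true.
But (NOT v1) is also a unit clause — contradiction.
So v3 must be the other value — set v3 = true.
From the singleton clause (v2), v2 = true.
But (NOT v2) is also a unit clause — contradiction.
Both values of v3 lead to a conflict.
No assignment satisfies every clause.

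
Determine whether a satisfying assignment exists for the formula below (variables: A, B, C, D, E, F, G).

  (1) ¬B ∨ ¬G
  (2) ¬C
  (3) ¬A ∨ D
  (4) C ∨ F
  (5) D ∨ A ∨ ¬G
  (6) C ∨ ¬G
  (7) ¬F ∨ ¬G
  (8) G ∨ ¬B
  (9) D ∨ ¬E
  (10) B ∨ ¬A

Unit clause (¬C) forces C = False.
Unit clause (F) forces F = True.
Unit clause (¬G) forces G = False.
Unit clause (¬B) forces B = False.
Unit clause (¬A) forces A = False.
Case D = True:
No clause remains; E is free.
A satisfying assignment: A ↦ False, B ↦ False, C ↦ False, D ↦ True, E ↦ True, F ↦ True, G ↦ False.

Yes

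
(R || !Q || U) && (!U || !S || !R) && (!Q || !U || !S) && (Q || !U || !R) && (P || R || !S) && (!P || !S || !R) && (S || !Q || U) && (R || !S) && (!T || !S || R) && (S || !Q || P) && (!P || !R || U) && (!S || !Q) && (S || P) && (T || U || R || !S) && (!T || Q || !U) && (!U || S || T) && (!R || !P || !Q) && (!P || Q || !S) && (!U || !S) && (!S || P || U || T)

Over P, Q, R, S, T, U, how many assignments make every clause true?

There are 2^6 = 64 truth assignments over (P, Q, R, S, T, U).
Split on R. With R = true, the clauses containing R are satisfied and !R drops from the rest; 1 of the 2^5 = 32 assignments to the other variables satisfy what remains.
With R = false, by the same count on the reduced clause set, 3 assignments work.
(One model: P=F, Q=F, R=T, S=T, T=T, U=F.)
Total: 1 + 3 = 4.

4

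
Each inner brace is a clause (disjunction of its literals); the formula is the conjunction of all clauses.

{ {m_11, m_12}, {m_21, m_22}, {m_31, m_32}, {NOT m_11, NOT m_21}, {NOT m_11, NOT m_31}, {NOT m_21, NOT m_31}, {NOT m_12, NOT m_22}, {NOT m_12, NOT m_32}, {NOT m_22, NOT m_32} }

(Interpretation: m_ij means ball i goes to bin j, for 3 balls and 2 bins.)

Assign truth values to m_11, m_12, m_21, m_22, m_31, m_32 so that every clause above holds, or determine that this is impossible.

UNSATISFIABLE

Suppose m_11 = true.
(NOT m_21) alone gives m_21 = false.
(m_22) alone gives m_22 = true.
(NOT m_31) alone gives m_31 = false.
(m_32) alone gives m_32 = true.
But (NOT m_32) is also a unit clause — contradiction.
Undo m_11 and try m_11 = false.
(m_12) alone gives m_12 = true.
(NOT m_22) alone gives m_22 = false.
(m_21) alone gives m_21 = true.
(NOT m_31) alone gives m_31 = false.
(m_32) alone gives m_32 = true.
But (NOT m_32) is also a unit clause — contradiction.
Either choice for m_11 ends in contradiction.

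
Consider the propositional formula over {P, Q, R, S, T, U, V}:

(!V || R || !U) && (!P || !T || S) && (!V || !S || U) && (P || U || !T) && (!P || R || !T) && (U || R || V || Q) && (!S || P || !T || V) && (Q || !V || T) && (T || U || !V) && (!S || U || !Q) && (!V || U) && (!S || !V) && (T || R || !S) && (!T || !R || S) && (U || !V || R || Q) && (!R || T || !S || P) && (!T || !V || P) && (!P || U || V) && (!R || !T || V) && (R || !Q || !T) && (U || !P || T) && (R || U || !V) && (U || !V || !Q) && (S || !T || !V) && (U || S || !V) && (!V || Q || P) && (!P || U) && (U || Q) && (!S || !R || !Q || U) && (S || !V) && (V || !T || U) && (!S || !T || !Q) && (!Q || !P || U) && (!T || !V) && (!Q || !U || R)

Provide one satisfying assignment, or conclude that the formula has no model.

Try V = false.
Try P = false.
Try U = true.
Try S = false.
Try T = false.
Try Q = true.
Unit clause (R) forces R = true.
This assignment satisfies each clause.

P=false, Q=true, R=true, S=false, T=false, U=true, V=false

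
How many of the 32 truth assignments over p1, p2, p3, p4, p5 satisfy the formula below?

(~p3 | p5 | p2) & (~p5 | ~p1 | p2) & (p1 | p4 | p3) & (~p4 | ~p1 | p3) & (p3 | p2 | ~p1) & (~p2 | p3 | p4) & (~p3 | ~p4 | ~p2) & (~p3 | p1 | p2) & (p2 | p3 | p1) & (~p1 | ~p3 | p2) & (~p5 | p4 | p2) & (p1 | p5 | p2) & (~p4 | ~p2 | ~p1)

There are 2^5 = 32 truth assignments over (p1, p2, p3, p4, p5).
Split on p3. With p3 = 1, the clauses containing p3 are satisfied and ~p3 drops from the rest; 4 of the 2^4 = 16 assignments to the other variables satisfy what remains.
With p3 = 0, by the same count on the reduced clause set, 2 assignments work.
Total: 4 + 2 = 6.

6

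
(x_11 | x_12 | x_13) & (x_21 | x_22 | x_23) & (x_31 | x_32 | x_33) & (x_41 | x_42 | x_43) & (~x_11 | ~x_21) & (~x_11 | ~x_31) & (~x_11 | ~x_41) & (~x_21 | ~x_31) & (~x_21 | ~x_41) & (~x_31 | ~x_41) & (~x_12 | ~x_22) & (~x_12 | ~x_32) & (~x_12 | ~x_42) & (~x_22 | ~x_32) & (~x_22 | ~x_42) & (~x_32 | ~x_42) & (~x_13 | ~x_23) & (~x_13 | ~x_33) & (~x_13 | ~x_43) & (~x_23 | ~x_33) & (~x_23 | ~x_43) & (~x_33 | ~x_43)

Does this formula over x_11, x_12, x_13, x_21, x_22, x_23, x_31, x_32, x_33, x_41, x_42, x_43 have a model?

Suppose x_11 = 0.
Suppose x_12 = 1.
Unit clause (~x_22) forces x_22 = 0.
Unit clause (~x_32) forces x_32 = 0.
Unit clause (~x_42) forces x_42 = 0.
Suppose x_21 = 1.
Unit clause (~x_31) forces x_31 = 0.
Unit clause (x_33) forces x_33 = 1.
Unit clause (~x_41) forces x_41 = 0.
Unit clause (x_43) forces x_43 = 1.
But (~x_43) is also a unit clause — contradiction.
Undo x_21 and try x_21 = 0.
Unit clause (x_23) forces x_23 = 1.
Unit clause (~x_13) forces x_13 = 0.
Unit clause (~x_33) forces x_33 = 0.
Unit clause (x_31) forces x_31 = 1.
Unit clause (~x_41) forces x_41 = 0.
Unit clause (x_43) forces x_43 = 1.
But (~x_43) is also a unit clause — contradiction.
Both values of x_21 lead to a conflict.
Undo x_12 and try x_12 = 0.
Unit clause (x_13) forces x_13 = 1.
Unit clause (~x_23) forces x_23 = 0.
Unit clause (~x_33) forces x_33 = 0.
Unit clause (~x_43) forces x_43 = 0.
Suppose x_21 = 1.
Unit clause (~x_31) forces x_31 = 0.
Unit clause (x_32) forces x_32 = 1.
Unit clause (~x_41) forces x_41 = 0.
Unit clause (x_42) forces x_42 = 1.
But (~x_42) is also a unit clause — contradiction.
Undo x_21 and try x_21 = 0.
Unit clause (x_22) forces x_22 = 1.
Unit clause (~x_32) forces x_32 = 0.
Unit clause (x_31) forces x_31 = 1.
Unit clause (~x_41) forces x_41 = 0.
Unit clause (x_42) forces x_42 = 1.
But (~x_42) is also a unit clause — contradiction.
Both values of x_21 lead to a conflict.
Both values of x_12 lead to a conflict.
Undo x_11 and try x_11 = 1.
Unit clause (~x_21) forces x_21 = 0.
Unit clause (~x_31) forces x_31 = 0.
Unit clause (~x_41) forces x_41 = 0.
Suppose x_22 = 1.
Unit clause (~x_12) forces x_12 = 0.
Unit clause (~x_32) forces x_32 = 0.
Unit clause (x_33) forces x_33 = 1.
Unit clause (~x_42) forces x_42 = 0.
Unit clause (x_43) forces x_43 = 1.
But (~x_43) is also a unit clause — contradiction.
Undo x_22 and try x_22 = 0.
Unit clause (x_23) forces x_23 = 1.
Unit clause (~x_13) forces x_13 = 0.
Unit clause (~x_33) forces x_33 = 0.
Unit clause (x_32) forces x_32 = 1.
Unit clause (~x_12) forces x_12 = 0.
Unit clause (~x_42) forces x_42 = 0.
Unit clause (x_43) forces x_43 = 1.
But (~x_43) is also a unit clause — contradiction.
Both values of x_22 lead to a conflict.
Both values of x_11 lead to a conflict.
No assignment satisfies every clause.

No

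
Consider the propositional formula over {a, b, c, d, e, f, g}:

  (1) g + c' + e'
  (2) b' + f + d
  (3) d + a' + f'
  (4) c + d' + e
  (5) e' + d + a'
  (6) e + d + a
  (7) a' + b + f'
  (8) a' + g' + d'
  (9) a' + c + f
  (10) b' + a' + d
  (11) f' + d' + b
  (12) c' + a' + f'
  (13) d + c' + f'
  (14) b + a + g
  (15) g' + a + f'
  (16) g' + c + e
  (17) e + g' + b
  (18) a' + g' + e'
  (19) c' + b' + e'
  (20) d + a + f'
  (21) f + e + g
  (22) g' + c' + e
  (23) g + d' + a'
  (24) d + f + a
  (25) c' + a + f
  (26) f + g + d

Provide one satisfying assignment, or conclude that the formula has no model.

Suppose g = 0.
Suppose c = 1.
From the singleton clause (e'), e = 0.
From the singleton clause (f), f = 1.
From the singleton clause (a'), a = 0.
From the singleton clause (d), d = 1.
From the singleton clause (b), b = 1.
This assignment satisfies each clause.

a: 0; b: 1; c: 1; d: 1; e: 0; f: 1; g: 0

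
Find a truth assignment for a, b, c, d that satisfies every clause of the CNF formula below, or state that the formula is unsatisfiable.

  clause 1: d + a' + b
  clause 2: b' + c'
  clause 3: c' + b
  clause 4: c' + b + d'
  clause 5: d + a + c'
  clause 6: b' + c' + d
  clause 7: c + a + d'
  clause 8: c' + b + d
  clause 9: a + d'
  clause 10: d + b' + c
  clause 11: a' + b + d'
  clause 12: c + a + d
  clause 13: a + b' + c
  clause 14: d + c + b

a ↦ 1, b ↦ 1, c ↦ 0, d ↦ 1

Try b = 1.
From the singleton clause (c'), c = 0.
From the singleton clause (d), d = 1.
From the singleton clause (a), a = 1.
All clauses are satisfied.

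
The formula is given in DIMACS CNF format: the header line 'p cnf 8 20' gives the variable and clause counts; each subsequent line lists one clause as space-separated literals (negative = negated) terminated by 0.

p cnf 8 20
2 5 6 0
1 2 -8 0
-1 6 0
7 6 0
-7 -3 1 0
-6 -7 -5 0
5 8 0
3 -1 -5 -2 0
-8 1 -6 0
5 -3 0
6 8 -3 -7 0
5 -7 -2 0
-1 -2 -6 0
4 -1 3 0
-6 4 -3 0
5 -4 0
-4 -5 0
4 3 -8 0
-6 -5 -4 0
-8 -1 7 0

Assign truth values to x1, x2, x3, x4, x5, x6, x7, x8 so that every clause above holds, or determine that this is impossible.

Branch on x1: set x1 = False.
Branch on x2: set x2 = False.
From the singleton clause (¬x8), x8 = False.
From the singleton clause (x5), x5 = True.
From the singleton clause (¬x4), x4 = False.
Branch on x7: set x7 = False.
From the singleton clause (x6), x6 = True.
From the singleton clause (¬x3), x3 = False.
This assignment satisfies each clause.

x1: False; x2: False; x3: False; x4: False; x5: True; x6: True; x7: False; x8: False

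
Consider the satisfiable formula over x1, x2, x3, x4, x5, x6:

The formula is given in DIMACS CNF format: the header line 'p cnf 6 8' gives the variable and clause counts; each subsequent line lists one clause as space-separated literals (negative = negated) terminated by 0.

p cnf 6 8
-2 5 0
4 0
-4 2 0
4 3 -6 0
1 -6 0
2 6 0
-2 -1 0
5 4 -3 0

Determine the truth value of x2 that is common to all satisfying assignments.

True

Suppose x2 = False.
(x4) alone gives x4 = True.
Now (¬x4) is unsatisfied and unit — conflict.
So every satisfying assignment has x2 = True.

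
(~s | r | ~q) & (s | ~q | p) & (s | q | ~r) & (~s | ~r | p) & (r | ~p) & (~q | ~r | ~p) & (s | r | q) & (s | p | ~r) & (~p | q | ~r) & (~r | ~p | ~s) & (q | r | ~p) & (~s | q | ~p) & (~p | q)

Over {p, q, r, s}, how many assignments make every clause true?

There are 2^4 = 16 truth assignments over (p, q, r, s).
Split on p. With p = 1, the clauses containing p are satisfied and ~p drops from the rest; 0 of the 2^3 = 8 assignments to the other variables satisfy what remains.
With p = 0, by the same count on the reduced clause set, 1 assignment works.
Total: 0 + 1 = 1.

1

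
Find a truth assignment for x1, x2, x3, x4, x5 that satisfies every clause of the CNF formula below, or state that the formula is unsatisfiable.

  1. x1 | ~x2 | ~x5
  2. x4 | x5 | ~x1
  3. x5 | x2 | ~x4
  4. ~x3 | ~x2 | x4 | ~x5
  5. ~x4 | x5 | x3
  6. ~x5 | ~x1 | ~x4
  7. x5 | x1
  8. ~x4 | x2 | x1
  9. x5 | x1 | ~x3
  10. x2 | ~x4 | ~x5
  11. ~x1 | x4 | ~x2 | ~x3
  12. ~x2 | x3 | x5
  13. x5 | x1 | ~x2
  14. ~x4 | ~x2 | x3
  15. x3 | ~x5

x1=0,  x2=0,  x3=1,  x4=0,  x5=1

Branch on x5: set x5 = 1.
From the singleton clause (x3), x3 = 1.
Branch on x1: set x1 = 0.
From the singleton clause (~x2), x2 = 0.
From the singleton clause (~x4), x4 = 0.
All clauses are satisfied.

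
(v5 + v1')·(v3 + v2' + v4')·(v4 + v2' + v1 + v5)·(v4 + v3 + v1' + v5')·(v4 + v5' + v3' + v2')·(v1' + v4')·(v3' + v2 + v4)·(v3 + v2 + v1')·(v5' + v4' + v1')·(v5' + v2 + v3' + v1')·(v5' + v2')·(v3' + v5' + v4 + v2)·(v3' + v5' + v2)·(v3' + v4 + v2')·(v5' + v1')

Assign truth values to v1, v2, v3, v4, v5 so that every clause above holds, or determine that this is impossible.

v1 ↦ 0; v2 ↦ 0; v3 ↦ 0; v4 ↦ 1; v5 ↦ 1

Case v5 = 1:
Unit clause (v2') forces v2 = 0.
Unit clause (v3') forces v3 = 0.
Unit clause (v1') forces v1 = 0.
Every clause is now satisfied; v4 is unconstrained.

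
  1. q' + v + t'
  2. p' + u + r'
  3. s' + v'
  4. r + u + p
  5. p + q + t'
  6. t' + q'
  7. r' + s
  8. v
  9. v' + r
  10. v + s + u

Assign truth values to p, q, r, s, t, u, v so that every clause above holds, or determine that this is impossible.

(v) alone gives v = 1.
(s') alone gives s = 0.
(r') alone gives r = 0.
But (r) is also a unit clause — contradiction.

UNSATISFIABLE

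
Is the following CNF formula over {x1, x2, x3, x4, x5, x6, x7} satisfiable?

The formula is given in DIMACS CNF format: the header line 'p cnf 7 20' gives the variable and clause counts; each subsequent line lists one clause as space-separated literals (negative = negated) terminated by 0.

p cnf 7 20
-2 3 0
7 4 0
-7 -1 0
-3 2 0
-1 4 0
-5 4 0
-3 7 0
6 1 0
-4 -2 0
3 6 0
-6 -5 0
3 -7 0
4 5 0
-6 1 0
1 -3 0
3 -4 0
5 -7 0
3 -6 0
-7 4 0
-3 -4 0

No, unsatisfiable

Branch on x2: set x2 = False.
The clause (¬x3) is unit, so x3 = False.
The clause (x6) is unit, so x6 = True.
That conflicts with the unit clause (¬x6).
So x2 must be the other value — set x2 = True.
The clause (x3) is unit, so x3 = True.
The clause (x7) is unit, so x7 = True.
The clause (¬x1) is unit, so x1 = False.
That conflicts with the unit clause (x1).
Either choice for x2 ends in contradiction.
No assignment satisfies every clause.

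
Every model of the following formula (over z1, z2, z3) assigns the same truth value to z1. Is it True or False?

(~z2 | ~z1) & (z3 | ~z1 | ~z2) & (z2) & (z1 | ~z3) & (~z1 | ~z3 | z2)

Suppose z1 = 1.
From the singleton clause (~z2), z2 = 0.
But (z2) is also a unit clause — contradiction.
So every satisfying assignment has z1 = False.

False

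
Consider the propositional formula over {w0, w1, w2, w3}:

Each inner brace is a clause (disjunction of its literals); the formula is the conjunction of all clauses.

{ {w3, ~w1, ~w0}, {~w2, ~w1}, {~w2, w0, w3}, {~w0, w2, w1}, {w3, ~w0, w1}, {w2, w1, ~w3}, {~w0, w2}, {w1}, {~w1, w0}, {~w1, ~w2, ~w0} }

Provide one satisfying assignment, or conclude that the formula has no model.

The clause (w1) is unit, so w1 = 1.
The clause (~w2) is unit, so w2 = 0.
The clause (~w0) is unit, so w0 = 0.
Now (w0) is unsatisfied and unit — conflict.

UNSATISFIABLE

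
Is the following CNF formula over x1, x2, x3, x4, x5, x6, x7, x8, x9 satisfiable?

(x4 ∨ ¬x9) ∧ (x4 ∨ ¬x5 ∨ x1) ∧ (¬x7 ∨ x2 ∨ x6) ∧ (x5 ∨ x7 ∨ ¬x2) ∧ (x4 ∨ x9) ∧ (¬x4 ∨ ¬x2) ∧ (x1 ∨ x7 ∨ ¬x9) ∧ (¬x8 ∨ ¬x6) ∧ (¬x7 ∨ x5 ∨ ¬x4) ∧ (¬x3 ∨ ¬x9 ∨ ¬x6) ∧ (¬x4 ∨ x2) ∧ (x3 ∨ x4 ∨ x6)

Branch on x4: set x4 = True.
From the singleton clause (¬x2), x2 = False.
But (x2) is also a unit clause — contradiction.
Undo x4 and try x4 = False.
From the singleton clause (¬x9), x9 = False.
But (x9) is also a unit clause — contradiction.
Either choice for x4 ends in contradiction.
No assignment satisfies every clause.

No, unsatisfiable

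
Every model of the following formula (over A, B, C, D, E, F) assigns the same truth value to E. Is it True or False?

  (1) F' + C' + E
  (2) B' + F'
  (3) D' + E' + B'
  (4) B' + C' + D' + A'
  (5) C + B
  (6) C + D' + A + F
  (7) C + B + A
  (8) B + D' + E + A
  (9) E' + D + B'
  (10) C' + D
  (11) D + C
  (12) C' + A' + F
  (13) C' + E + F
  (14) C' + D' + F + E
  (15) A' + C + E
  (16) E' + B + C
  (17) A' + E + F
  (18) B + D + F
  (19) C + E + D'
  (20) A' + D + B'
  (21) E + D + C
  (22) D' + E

True

Suppose E = 0.
(D') alone gives D = 0.
(C') alone gives C = 0.
Now (C) is unsatisfied and unit — conflict.
So every satisfying assignment has E = True.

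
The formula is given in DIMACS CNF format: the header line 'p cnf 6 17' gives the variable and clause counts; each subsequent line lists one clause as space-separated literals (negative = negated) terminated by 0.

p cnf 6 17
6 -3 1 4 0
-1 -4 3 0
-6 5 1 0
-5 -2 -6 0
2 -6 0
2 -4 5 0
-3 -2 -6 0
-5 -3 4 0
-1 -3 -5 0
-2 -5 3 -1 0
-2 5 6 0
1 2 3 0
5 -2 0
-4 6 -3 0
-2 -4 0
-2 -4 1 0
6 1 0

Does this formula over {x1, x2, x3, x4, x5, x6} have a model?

Yes, satisfiable

Branch on x2: set x2 = False.
Unit clause (¬x6) forces x6 = False.
Unit clause (x1) forces x1 = True.
Branch on x4: set x4 = False.
Branch on x5: set x5 = False.
All clauses hold; x3 can take either value.
A satisfying assignment: x1=True; x2=False; x3=True; x4=False; x5=False; x6=False.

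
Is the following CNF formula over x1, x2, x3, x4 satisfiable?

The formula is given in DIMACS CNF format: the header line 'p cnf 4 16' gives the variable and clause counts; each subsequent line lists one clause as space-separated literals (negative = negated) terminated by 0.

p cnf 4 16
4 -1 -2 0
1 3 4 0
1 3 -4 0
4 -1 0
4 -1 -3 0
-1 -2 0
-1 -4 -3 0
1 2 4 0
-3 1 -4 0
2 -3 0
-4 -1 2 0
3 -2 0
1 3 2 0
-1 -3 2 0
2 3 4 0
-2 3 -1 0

Try x4 = False.
From the singleton clause (¬x1), x1 = False.
From the singleton clause (x3), x3 = True.
From the singleton clause (x2), x2 = True.
Every clause now holds.
A satisfying assignment: x1: False, x2: True, x3: True, x4: False.

Satisfiable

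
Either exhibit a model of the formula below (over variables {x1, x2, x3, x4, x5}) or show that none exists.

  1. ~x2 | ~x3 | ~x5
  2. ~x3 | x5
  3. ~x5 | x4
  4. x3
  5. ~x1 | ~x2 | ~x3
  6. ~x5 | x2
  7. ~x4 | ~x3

(x3) alone gives x3 = 1.
(x5) alone gives x5 = 1.
(~x2) alone gives x2 = 0.
That conflicts with the unit clause (x2).

UNSATISFIABLE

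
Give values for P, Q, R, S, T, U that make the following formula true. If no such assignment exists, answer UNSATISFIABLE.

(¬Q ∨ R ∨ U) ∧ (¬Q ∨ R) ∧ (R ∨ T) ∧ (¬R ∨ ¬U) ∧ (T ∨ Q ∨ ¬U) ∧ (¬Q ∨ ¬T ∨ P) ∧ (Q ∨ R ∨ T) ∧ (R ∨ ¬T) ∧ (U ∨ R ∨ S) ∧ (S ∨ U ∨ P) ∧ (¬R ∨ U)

Branch on Q: set Q = False.
Branch on R: set R = True.
The clause (¬U) is unit, so U = False.
But (U) is also a unit clause — contradiction.
That branch fails; take R = False instead.
The clause (T) is unit, so T = True.
But (¬T) is also a unit clause — contradiction.
Neither R = True nor R = False works.
That branch fails; take Q = True instead.
The clause (R) is unit, so R = True.
The clause (¬U) is unit, so U = False.
But (U) is also a unit clause — contradiction.
Neither Q = True nor Q = False works.

UNSATISFIABLE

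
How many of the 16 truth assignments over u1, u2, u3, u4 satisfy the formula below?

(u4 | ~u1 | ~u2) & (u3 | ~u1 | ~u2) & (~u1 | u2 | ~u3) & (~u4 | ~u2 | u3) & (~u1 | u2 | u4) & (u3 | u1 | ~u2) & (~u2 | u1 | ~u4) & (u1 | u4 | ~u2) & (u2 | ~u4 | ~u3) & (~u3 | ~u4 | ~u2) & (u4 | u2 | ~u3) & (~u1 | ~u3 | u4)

3

There are 2^4 = 16 truth assignments over (u1, u2, u3, u4).
Check each against the 12 clauses (columns in the order u1, u2, u3, u4):
  F F F F  ✓ satisfies all
  F F F T  ✓ satisfies all
  F F T F  ✗ fails (u4 | u2 | ~u3)
  F F T T  ✗ fails (u2 | ~u4 | ~u3)
  F T F F  ✗ fails (u3 | u1 | ~u2)
  F T F T  ✗ fails (~u4 | ~u2 | u3)
  F T T F  ✗ fails (u1 | u4 | ~u2)
  F T T T  ✗ fails (~u2 | u1 | ~u4)
  T F F F  ✗ fails (~u1 | u2 | u4)
  T F F T  ✓ satisfies all
  T F T F  ✗ fails (~u1 | u2 | ~u3)
  T F T T  ✗ fails (~u1 | u2 | ~u3)
  T T F F  ✗ fails (u4 | ~u1 | ~u2)
  T T F T  ✗ fails (u3 | ~u1 | ~u2)
  T T T F  ✗ fails (u4 | ~u1 | ~u2)
  T T T T  ✗ fails (~u3 | ~u4 | ~u2)
3 of the 16 rows are models.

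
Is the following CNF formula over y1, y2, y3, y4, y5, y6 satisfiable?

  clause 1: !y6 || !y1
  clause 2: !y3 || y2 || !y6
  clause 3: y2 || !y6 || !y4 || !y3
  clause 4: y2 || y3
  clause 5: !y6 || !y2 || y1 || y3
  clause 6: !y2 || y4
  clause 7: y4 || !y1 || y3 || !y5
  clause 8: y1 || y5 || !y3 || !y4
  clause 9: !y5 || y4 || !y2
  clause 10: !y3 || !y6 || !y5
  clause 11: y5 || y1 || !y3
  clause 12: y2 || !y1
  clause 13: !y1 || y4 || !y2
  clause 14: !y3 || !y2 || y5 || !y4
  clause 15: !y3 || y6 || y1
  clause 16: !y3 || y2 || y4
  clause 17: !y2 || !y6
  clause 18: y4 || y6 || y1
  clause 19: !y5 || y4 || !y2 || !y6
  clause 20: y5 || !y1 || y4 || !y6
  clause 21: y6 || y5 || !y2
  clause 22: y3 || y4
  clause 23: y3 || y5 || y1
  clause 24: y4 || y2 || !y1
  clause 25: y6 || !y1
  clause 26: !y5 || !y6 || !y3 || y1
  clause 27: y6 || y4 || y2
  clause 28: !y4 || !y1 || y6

Yes

Try y6 = false.
(!y1) alone gives y1 = false.
(!y3) alone gives y3 = false.
(y2) alone gives y2 = true.
(y4) alone gives y4 = true.
(y5) alone gives y5 = true.
All clauses are satisfied.
A satisfying assignment: y1=false,  y2=true,  y3=false,  y4=true,  y5=true,  y6=false.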